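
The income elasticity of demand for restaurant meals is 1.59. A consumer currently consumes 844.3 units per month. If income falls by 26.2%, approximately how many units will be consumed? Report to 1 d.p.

%ΔQ ≈ η × %ΔI = 1.59 × (-26.2%) = -41.658%.
New Q ≈ 844.3 × (1 − 0.41658) = 492.6.

492.6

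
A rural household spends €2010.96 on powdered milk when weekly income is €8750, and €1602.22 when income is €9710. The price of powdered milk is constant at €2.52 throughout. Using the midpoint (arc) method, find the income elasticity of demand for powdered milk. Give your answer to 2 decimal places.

-2.18

With a constant price, Q₁ = 2010.96/2.52 = 798.000 and Q₂ = 1602.22/2.52 = 635.802 (equivalently, work directly with expenditure since P cancels).
Midpoint %ΔQ = (1602.22 − 2010.96)/1806.59 = -0.22625; midpoint %ΔI = (9710 − 8750)/9230 = 0.10401.
η = -0.22625 / 0.10401 = -2.18.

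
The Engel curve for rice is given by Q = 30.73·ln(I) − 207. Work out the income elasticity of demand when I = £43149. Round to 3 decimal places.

At I = 43149: Q = 120.963.
dQ/dI = 30.73/I = 0.000712183 at this income.
η = (dQ/dI)·(I/Q) = 0.000712183 × (43149/120.963) = 0.254.

0.254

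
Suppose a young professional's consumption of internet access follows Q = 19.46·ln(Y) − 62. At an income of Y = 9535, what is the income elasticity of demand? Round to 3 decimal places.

0.167

At Y = 9535: Q = 116.307.
dQ/dY = 19.46/Y = 0.0020409 at this income.
η = (dQ/dY)·(Y/Q) = 0.0020409 × (9535/116.307) = 0.167.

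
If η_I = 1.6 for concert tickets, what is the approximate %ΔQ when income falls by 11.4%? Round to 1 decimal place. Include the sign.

-18.2%

%ΔQ ≈ η × %ΔI = 1.6 × (-11.4%) = -18.2%.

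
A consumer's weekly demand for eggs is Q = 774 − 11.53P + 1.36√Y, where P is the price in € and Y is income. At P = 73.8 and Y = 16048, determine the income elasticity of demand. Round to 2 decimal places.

0.90

At P = 73.8, Y = 16048: Q = 95.372.
Holding P constant, ∂Q/∂Y = 1.36/(2√Y) = 0.00536783.
η_Y = (∂Q/∂Y)·(Y/Q) = 0.00536783 × (16048/95.372) = 0.90.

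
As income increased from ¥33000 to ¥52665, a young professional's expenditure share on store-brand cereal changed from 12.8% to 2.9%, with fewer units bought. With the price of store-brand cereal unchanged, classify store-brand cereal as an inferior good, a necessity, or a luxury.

Quantity demanded falls as income rises, so η < 0.

inferior good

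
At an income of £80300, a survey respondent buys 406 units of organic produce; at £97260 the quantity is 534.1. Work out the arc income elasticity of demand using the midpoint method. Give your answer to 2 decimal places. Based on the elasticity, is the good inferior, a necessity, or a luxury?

1.43 (luxury)

ΔQ = 534.1 − 406 = 128.1; midpoint Q̄ = (406 + 534.1)/2 = 470.05.
ΔI = 97260 − 80300 = 16960; midpoint Ī = (80300 + 97260)/2 = 88780.
η = (ΔQ/Q̄) ÷ (ΔI/Ī) = (128.1/470.05) ÷ (16960/88780) = 1.43.
η > 1 ⇒ luxury.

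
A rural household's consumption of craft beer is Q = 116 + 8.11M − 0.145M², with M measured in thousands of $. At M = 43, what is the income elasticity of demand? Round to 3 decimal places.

At M = 43: Q = 196.6250.
dQ/dM = 8.11 − 0.29M = -4.36000.
η = (dQ/dM)·(M/Q) = -4.36000 × (43/196.6250) = -0.953.

-0.953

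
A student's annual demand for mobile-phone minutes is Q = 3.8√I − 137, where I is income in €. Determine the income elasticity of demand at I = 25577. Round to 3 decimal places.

0.646

At I = 25577: Q = 470.727.
dQ/dI = 3.8/(2√I) = 0.0118803 at this income.
η = (dQ/dI)·(I/Q) = 0.0118803 × (25577/470.727) = 0.646.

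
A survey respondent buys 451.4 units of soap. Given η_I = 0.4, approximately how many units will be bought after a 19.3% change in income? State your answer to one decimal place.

486.2

%ΔQ ≈ η × %ΔI = 0.4 × 19.3% = 7.72%.
New Q ≈ 451.4 × (1 + 0.0772) = 486.2.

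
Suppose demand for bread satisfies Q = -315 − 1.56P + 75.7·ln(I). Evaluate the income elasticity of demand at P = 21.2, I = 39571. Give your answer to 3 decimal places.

0.167

At P = 21.2, I = 39571: Q = 453.277.
Holding P constant, ∂Q/∂I = 75.7/I = 0.00191302.
η_I = (∂Q/∂I)·(I/Q) = 0.00191302 × (39571/453.277) = 0.167.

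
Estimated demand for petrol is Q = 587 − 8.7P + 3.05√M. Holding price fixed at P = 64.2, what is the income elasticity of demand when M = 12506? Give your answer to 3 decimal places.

0.461

At P = 64.2, M = 12506: Q = 369.542.
Holding P constant, ∂Q/∂M = 3.05/(2√M) = 0.0136367.
η_M = (∂Q/∂M)·(M/Q) = 0.0136367 × (12506/369.542) = 0.461.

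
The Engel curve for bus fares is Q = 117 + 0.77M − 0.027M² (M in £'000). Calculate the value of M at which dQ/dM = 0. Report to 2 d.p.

14.26

dQ/dM = 0.77 − 0.054M.
The good is inferior where dQ/dM < 0. Setting dQ/dM = 0 gives M = 0.77 / 0.054 = 14.26.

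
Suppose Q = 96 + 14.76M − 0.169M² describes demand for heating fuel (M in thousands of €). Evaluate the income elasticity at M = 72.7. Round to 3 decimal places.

-2.586

At M = 72.7: Q = 275.8380.
dQ/dM = 14.76 − 0.338M = -9.81260.
η = (dQ/dM)·(M/Q) = -9.81260 × (72.7/275.8380) = -2.586.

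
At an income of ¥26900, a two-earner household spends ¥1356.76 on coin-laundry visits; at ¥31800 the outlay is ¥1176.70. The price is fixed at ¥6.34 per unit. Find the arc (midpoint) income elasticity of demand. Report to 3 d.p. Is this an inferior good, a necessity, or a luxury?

With a constant price, Q₁ = 1356.76/6.34 = 214.000 and Q₂ = 1176.70/6.34 = 185.599 (equivalently, work directly with expenditure since P cancels).
Midpoint %ΔQ = (1176.70 − 1356.76)/1266.73 = -0.14215; midpoint %ΔI = (31800 − 26900)/29350 = 0.16695.
η = -0.14215 / 0.16695 = -0.851.
η < 0 ⇒ inferior good.

-0.851 (inferior good)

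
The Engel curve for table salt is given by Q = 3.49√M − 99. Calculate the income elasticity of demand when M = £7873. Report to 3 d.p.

At M = 7873: Q = 210.667.
dQ/dM = 3.49/(2√M) = 0.0196664 at this income.
η = (dQ/dM)·(M/Q) = 0.0196664 × (7873/210.667) = 0.735.

0.735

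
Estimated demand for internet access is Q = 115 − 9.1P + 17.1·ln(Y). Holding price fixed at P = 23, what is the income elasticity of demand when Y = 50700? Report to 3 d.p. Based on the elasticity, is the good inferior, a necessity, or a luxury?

At P = 23, Y = 50700: Q = 90.956.
Holding P constant, ∂Q/∂Y = 17.1/Y = 0.000337278.
η_Y = (∂Q/∂Y)·(Y/Q) = 0.000337278 × (50700/90.956) = 0.188.
Since 0 < η < 1, this is a necessity.

0.188 (necessity)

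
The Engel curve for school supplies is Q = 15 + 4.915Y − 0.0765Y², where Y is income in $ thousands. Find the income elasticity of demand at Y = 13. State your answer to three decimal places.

At Y = 13: Q = 65.9665.
dQ/dY = 4.915 − 0.153Y = 2.92600.
η = (dQ/dY)·(Y/Q) = 2.92600 × (13/65.9665) = 0.577.

0.577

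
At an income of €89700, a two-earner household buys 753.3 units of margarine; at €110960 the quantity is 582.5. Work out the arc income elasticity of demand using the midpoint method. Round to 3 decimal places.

ΔQ = 582.5 − 753.3 = -170.8; midpoint Q̄ = (753.3 + 582.5)/2 = 667.9.
ΔI = 110960 − 89700 = 21260; midpoint Ī = (89700 + 110960)/2 = 100330.
η = (ΔQ/Q̄) ÷ (ΔI/Ī) = (-170.8/667.9) ÷ (21260/100330) = -1.207.

-1.207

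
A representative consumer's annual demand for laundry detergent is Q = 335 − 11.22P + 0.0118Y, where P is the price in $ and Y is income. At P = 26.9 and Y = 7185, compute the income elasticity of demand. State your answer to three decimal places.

At P = 26.9, Y = 7185: Q = 117.965.
Holding P constant, ∂Q/∂Y = 0.0118.
η_Y = (∂Q/∂Y)·(Y/Q) = 0.0118 × (7185/117.965) = 0.719.

0.719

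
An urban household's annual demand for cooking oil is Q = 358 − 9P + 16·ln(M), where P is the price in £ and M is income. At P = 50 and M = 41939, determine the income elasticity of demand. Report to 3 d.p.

At P = 50, M = 41939: Q = 78.304.
Holding P constant, ∂Q/∂M = 16/M = 0.000381506.
η_M = (∂Q/∂M)·(M/Q) = 0.000381506 × (41939/78.304) = 0.204.

0.204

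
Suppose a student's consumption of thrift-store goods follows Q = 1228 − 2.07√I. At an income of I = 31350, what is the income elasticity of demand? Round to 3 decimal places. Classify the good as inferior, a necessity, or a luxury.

At I = 31350: Q = 861.487.
dQ/dI = -2.07/(2√I) = -0.0058455 at this income.
η = (dQ/dI)·(I/Q) = -0.0058455 × (31350/861.487) = -0.213.
Since η < 0, the good is an inferior good.

-0.213 (inferior good)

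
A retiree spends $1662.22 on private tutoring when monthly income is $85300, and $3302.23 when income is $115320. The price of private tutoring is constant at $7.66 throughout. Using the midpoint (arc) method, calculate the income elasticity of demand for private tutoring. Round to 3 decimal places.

With a constant price, Q₁ = 1662.22/7.66 = 217.000 and Q₂ = 3302.23/7.66 = 431.101 (equivalently, work directly with expenditure since P cancels).
Midpoint %ΔQ = (3302.23 − 1662.22)/2482.23 = 0.66070; midpoint %ΔI = (115320 − 85300)/100310 = 0.29927.
η = 0.66070 / 0.29927 = 2.208.

2.208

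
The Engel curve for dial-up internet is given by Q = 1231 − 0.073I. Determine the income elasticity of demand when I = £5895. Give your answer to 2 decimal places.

-0.54

At I = 5895: Q = 800.665.
dQ/dI = −0.073.
η = (dQ/dI)·(I/Q) = -0.073 × (5895/800.665) = -0.54.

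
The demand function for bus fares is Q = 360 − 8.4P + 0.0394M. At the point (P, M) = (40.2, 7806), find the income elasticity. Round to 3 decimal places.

At P = 40.2, M = 7806: Q = 329.876.
Holding P constant, ∂Q/∂M = 0.0394.
η_M = (∂Q/∂M)·(M/Q) = 0.0394 × (7806/329.876) = 0.932.

0.932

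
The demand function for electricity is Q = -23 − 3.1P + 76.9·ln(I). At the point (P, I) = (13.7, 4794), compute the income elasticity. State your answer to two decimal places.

At P = 13.7, I = 4794: Q = 586.267.
Holding P constant, ∂Q/∂I = 76.9/I = 0.0160409.
η_I = (∂Q/∂I)·(I/Q) = 0.0160409 × (4794/586.267) = 0.13.

0.13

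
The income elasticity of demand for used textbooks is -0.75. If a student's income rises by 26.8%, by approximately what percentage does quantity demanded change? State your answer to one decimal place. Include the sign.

-20.1%

%ΔQ ≈ η × %ΔI = -0.75 × 26.8% = -20.1%.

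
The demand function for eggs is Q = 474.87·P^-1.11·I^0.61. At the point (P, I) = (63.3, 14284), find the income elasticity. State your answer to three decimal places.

For a multiplicative demand Q = A·P^α·I^β, the income elasticity is β everywhere.
Here β = 0.61, so η = 0.610.

0.610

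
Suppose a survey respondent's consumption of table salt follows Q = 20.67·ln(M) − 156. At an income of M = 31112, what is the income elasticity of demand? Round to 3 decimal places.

0.357

At M = 31112: Q = 57.838.
dQ/dM = 20.67/M = 0.000664374 at this income.
η = (dQ/dM)·(M/Q) = 0.000664374 × (31112/57.838) = 0.357.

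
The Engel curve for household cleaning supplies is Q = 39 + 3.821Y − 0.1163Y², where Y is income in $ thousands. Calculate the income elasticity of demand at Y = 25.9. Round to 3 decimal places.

-0.952

At Y = 25.9: Q = 59.9487.
dQ/dY = 3.821 − 0.2326Y = -2.20334.
η = (dQ/dY)·(Y/Q) = -2.20334 × (25.9/59.9487) = -0.952.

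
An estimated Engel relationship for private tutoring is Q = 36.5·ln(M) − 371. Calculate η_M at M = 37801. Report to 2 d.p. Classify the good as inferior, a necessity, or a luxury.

At M = 37801: Q = 13.713.
dQ/dM = 36.5/M = 0.000965583 at this income.
η = (dQ/dM)·(M/Q) = 0.000965583 × (37801/13.713) = 2.66.
Since η > 1, the good is a luxury.

2.66 (luxury)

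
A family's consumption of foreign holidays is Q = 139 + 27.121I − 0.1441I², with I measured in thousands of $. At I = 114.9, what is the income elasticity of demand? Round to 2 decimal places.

At I = 114.9: Q = 1352.7933.
dQ/dI = 27.121 − 0.2882I = -5.99318.
η = (dQ/dI)·(I/Q) = -5.99318 × (114.9/1352.7933) = -0.51.

-0.51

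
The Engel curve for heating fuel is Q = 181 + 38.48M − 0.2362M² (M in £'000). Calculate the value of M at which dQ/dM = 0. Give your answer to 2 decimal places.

dQ/dM = 38.48 − 0.4724M.
The good is inferior where dQ/dM < 0. Setting dQ/dM = 0 gives M = 38.48 / 0.4724 = 81.46.

81.46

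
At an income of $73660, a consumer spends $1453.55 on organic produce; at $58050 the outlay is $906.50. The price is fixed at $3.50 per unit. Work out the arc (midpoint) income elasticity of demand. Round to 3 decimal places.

With a constant price, Q₁ = 1453.55/3.50 = 415.300 and Q₂ = 906.50/3.50 = 259.000 (equivalently, work directly with expenditure since P cancels).
Midpoint %ΔQ = (906.50 − 1453.55)/1180.03 = -0.46359; midpoint %ΔI = (58050 − 73660)/65855 = -0.23704.
η = -0.46359 / -0.23704 = 1.956.

1.956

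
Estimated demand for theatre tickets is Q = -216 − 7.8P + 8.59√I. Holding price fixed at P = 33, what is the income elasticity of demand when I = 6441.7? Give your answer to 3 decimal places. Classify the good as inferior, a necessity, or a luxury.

1.596 (luxury)

At P = 33, I = 6441.7: Q = 216.035.
Holding P constant, ∂Q/∂I = 8.59/(2√I) = 0.0535134.
η_I = (∂Q/∂I)·(I/Q) = 0.0535134 × (6441.7/216.035) = 1.596.
Since η > 1, this is a luxury.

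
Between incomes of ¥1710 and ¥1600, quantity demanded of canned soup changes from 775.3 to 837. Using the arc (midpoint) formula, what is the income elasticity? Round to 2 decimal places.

-1.15

ΔQ = 837 − 775.3 = 61.7; midpoint Q̄ = (775.3 + 837)/2 = 806.15.
ΔI = 1600 − 1710 = -110; midpoint Ī = (1710 + 1600)/2 = 1655.
η = (ΔQ/Q̄) ÷ (ΔI/Ī) = (61.7/806.15) ÷ (-110/1655) = -1.15.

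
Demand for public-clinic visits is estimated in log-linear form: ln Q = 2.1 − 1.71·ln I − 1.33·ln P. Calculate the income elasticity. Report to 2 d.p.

In a log-linear demand, the coefficient on ln I is the income elasticity.
So η = -1.71.

-1.71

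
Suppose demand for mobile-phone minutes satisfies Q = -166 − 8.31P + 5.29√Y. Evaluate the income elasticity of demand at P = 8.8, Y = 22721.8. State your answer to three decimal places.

0.714

At P = 8.8, Y = 22721.8: Q = 558.273.
Holding P constant, ∂Q/∂Y = 5.29/(2√Y) = 0.0175471.
η_Y = (∂Q/∂Y)·(Y/Q) = 0.0175471 × (22721.8/558.273) = 0.714.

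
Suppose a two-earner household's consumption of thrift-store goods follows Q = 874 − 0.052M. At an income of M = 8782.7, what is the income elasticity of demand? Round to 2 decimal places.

At M = 8782.7: Q = 417.300.
dQ/dM = −0.052.
η = (dQ/dM)·(M/Q) = -0.052 × (8782.7/417.300) = -1.09.

-1.09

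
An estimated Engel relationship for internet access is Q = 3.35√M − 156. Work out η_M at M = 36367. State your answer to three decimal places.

0.662

At M = 36367: Q = 482.849.
dQ/dM = 3.35/(2√M) = 0.00878337 at this income.
η = (dQ/dM)·(M/Q) = 0.00878337 × (36367/482.849) = 0.662.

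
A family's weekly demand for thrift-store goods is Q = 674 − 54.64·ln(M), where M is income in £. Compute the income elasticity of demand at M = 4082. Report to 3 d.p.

-0.249

At M = 4082: Q = 219.704.
dQ/dM = -54.64/M = -0.0133856 at this income.
η = (dQ/dM)·(M/Q) = -0.0133856 × (4082/219.704) = -0.249.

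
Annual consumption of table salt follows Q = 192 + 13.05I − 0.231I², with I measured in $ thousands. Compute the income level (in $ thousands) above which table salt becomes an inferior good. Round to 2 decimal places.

28.25

dQ/dI = 13.05 − 0.462I.
The good is inferior where dQ/dI < 0. Setting dQ/dI = 0 gives I = 13.05 / 0.462 = 28.25.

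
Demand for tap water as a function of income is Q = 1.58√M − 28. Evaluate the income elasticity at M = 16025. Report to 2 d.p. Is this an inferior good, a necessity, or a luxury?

At M = 16025: Q = 172.012.
dQ/dM = 1.58/(2√M) = 0.00624062 at this income.
η = (dQ/dM)·(M/Q) = 0.00624062 × (16025/172.012) = 0.58.
Since 0 < η < 1, the good is a necessity.

0.58 (necessity)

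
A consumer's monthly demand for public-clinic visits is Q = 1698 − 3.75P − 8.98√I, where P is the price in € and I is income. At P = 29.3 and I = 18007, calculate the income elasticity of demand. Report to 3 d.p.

-1.573

At P = 29.3, I = 18007: Q = 383.097.
Holding P constant, ∂Q/∂I = -8.98/(2√I) = -0.03346.
η_I = (∂Q/∂I)·(I/Q) = -0.03346 × (18007/383.097) = -1.573.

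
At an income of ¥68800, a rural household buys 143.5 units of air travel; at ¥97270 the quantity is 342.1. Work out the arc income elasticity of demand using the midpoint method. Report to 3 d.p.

2.386

ΔQ = 342.1 − 143.5 = 198.6; midpoint Q̄ = (143.5 + 342.1)/2 = 242.8.
ΔI = 97270 − 68800 = 28470; midpoint Ī = (68800 + 97270)/2 = 83035.
η = (ΔQ/Q̄) ÷ (ΔI/Ī) = (198.6/242.8) ÷ (28470/83035) = 2.386.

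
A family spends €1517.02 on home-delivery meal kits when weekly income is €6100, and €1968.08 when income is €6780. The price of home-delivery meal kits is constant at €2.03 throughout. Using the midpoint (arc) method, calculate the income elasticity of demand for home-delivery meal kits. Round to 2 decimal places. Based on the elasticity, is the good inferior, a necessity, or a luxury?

2.45 (luxury)

With a constant price, Q₁ = 1517.02/2.03 = 747.300 and Q₂ = 1968.08/2.03 = 969.498 (equivalently, work directly with expenditure since P cancels).
Midpoint %ΔQ = (1968.08 − 1517.02)/1742.55 = 0.25885; midpoint %ΔI = (6780 − 6100)/6440 = 0.10559.
η = 0.25885 / 0.10559 = 2.45.
η > 1 ⇒ luxury.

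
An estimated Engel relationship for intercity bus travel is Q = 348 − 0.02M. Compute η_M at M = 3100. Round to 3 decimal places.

At M = 3100: Q = 286.000.
dQ/dM = −0.02.
η = (dQ/dM)·(M/Q) = -0.02 × (3100/286.000) = -0.217.

-0.217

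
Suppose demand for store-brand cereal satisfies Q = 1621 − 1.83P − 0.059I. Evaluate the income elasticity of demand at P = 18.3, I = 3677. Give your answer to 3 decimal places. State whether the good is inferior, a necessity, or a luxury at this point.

-0.158 (inferior good)

At P = 18.3, I = 3677: Q = 1370.568.
Holding P constant, ∂Q/∂I = −0.059.
η_I = (∂Q/∂I)·(I/Q) = -0.059 × (3677/1370.568) = -0.158.
Since η < 0, this is an inferior good.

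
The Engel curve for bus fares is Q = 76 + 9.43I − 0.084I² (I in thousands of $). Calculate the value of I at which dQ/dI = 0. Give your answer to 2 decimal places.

dQ/dI = 9.43 − 0.168I.
The good is inferior where dQ/dI < 0. Setting dQ/dI = 0 gives I = 9.43 / 0.168 = 56.13.

56.13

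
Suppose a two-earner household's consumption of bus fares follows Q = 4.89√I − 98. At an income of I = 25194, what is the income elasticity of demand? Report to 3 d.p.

At I = 25194: Q = 678.171.
dQ/dI = 4.89/(2√I) = 0.0154039 at this income.
η = (dQ/dI)·(I/Q) = 0.0154039 × (25194/678.171) = 0.572.

0.572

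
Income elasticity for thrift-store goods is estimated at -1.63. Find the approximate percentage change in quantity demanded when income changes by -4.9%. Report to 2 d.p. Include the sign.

%ΔQ ≈ η × %ΔI = -1.63 × (-4.9%) = 7.99%.

7.99%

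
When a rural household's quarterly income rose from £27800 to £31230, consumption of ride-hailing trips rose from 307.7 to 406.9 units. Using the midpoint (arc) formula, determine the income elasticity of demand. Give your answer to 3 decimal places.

2.389

ΔQ = 406.9 − 307.7 = 99.2; midpoint Q̄ = (307.7 + 406.9)/2 = 357.3.
ΔI = 31230 − 27800 = 3430; midpoint Ī = (27800 + 31230)/2 = 29515.
η = (ΔQ/Q̄) ÷ (ΔI/Ī) = (99.2/357.3) ÷ (3430/29515) = 2.389.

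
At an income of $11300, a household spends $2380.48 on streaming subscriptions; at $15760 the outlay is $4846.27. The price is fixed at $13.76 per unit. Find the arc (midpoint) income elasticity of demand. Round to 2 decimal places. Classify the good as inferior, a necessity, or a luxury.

2.07 (luxury)

With a constant price, Q₁ = 2380.48/13.76 = 173.000 and Q₂ = 4846.27/13.76 = 352.200 (equivalently, work directly with expenditure since P cancels).
Midpoint %ΔQ = (4846.27 − 2380.48)/3613.38 = 0.68241; midpoint %ΔI = (15760 − 11300)/13530 = 0.32964.
η = 0.68241 / 0.32964 = 2.07.
η > 1 ⇒ luxury.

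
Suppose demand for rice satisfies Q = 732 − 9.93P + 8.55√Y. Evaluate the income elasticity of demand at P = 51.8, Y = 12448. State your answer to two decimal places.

At P = 51.8, Y = 12448: Q = 1171.555.
Holding P constant, ∂Q/∂Y = 8.55/(2√Y) = 0.0383165.
η_Y = (∂Q/∂Y)·(Y/Q) = 0.0383165 × (12448/1171.555) = 0.41.

0.41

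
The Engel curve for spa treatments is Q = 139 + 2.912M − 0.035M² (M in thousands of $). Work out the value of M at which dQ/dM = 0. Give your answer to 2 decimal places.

dQ/dM = 2.912 − 0.07M.
The good is inferior where dQ/dM < 0. Setting dQ/dM = 0 gives M = 2.912 / 0.07 = 41.60.

41.60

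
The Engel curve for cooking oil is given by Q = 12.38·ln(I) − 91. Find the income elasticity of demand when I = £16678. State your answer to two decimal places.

0.42

At I = 16678: Q = 29.356.
dQ/dI = 12.38/I = 0.000742295 at this income.
η = (dQ/dI)·(I/Q) = 0.000742295 × (16678/29.356) = 0.42.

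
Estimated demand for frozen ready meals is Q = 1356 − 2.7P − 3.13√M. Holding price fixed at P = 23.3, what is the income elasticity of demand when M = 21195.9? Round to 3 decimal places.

-0.272

At P = 23.3, M = 21195.9: Q = 837.399.
Holding P constant, ∂Q/∂M = -3.13/(2√M) = -0.0107495.
η_M = (∂Q/∂M)·(M/Q) = -0.0107495 × (21195.9/837.399) = -0.272.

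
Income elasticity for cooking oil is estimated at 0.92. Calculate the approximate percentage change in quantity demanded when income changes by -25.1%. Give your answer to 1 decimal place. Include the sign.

-23.1%

%ΔQ ≈ η × %ΔI = 0.92 × (-25.1%) = -23.1%.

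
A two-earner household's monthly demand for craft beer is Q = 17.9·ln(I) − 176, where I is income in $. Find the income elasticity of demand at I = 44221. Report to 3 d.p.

At I = 44221: Q = 15.475.
dQ/dI = 17.9/I = 0.000404785 at this income.
η = (dQ/dI)·(I/Q) = 0.000404785 × (44221/15.475) = 1.157.

1.157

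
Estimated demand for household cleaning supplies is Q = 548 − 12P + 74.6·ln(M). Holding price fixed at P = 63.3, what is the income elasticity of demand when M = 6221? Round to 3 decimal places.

At P = 63.3, M = 6221: Q = 440.082.
Holding P constant, ∂Q/∂M = 74.6/M = 0.0119916.
η_M = (∂Q/∂M)·(M/Q) = 0.0119916 × (6221/440.082) = 0.170.

0.170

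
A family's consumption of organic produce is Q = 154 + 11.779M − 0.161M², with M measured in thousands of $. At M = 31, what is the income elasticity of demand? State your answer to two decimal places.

At M = 31: Q = 364.4280.
dQ/dM = 11.779 − 0.322M = 1.79700.
η = (dQ/dM)·(M/Q) = 1.79700 × (31/364.4280) = 0.15.

0.15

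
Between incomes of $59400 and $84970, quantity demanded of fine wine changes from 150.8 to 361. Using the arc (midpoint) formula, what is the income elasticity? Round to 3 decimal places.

ΔQ = 361 − 150.8 = 210.2; midpoint Q̄ = (150.8 + 361)/2 = 255.9.
ΔI = 84970 − 59400 = 25570; midpoint Ī = (59400 + 84970)/2 = 72185.
η = (ΔQ/Q̄) ÷ (ΔI/Ī) = (210.2/255.9) ÷ (25570/72185) = 2.319.

2.319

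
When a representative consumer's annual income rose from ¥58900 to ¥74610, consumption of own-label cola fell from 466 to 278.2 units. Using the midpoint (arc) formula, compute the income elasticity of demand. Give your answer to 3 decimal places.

ΔQ = 278.2 − 466 = -187.8; midpoint Q̄ = (466 + 278.2)/2 = 372.1.
ΔI = 74610 − 58900 = 15710; midpoint Ī = (58900 + 74610)/2 = 66755.
η = (ΔQ/Q̄) ÷ (ΔI/Ī) = (-187.8/372.1) ÷ (15710/66755) = -2.145.

-2.145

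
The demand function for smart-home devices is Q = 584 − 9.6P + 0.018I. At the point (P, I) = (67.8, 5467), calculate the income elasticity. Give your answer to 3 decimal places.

At P = 67.8, I = 5467: Q = 31.526.
Holding P constant, ∂Q/∂I = 0.018.
η_I = (∂Q/∂I)·(I/Q) = 0.018 × (5467/31.526) = 3.121.

3.121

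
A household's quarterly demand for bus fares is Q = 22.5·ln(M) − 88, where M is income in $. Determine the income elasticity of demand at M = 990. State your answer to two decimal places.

0.33

At M = 990: Q = 67.198.
dQ/dM = 22.5/M = 0.0227273 at this income.
η = (dQ/dM)·(M/Q) = 0.0227273 × (990/67.198) = 0.33.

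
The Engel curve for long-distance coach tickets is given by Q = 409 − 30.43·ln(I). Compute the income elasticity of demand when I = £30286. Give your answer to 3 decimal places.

At I = 30286: Q = 95.010.
dQ/dI = -30.43/I = -0.00100475 at this income.
η = (dQ/dI)·(I/Q) = -0.00100475 × (30286/95.010) = -0.320.

-0.320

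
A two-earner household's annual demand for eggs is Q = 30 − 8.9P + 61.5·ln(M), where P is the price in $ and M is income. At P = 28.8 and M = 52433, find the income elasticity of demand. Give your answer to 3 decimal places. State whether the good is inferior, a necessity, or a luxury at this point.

0.139 (necessity)

At P = 28.8, M = 52433: Q = 442.018.
Holding P constant, ∂Q/∂M = 61.5/M = 0.00117293.
η_M = (∂Q/∂M)·(M/Q) = 0.00117293 × (52433/442.018) = 0.139.
Since 0 < η < 1, this is a necessity.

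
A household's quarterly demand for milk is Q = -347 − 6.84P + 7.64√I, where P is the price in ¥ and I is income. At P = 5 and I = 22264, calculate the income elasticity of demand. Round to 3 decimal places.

0.751

At P = 5, I = 22264: Q = 758.774.
Holding P constant, ∂Q/∂I = 7.64/(2√I) = 0.0256013.
η_I = (∂Q/∂I)·(I/Q) = 0.0256013 × (22264/758.774) = 0.751.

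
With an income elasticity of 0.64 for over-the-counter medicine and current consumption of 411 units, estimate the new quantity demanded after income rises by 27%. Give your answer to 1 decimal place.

%ΔQ ≈ η × %ΔI = 0.64 × 27% = 17.28%.
New Q ≈ 411 × (1 + 0.1728) = 482.0.

482.0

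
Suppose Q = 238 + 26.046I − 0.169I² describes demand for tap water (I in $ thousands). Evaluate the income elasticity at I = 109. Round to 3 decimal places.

-1.101

At I = 109: Q = 1069.1250.
dQ/dI = 26.046 − 0.338I = -10.79600.
η = (dQ/dI)·(I/Q) = -10.79600 × (109/1069.1250) = -1.101.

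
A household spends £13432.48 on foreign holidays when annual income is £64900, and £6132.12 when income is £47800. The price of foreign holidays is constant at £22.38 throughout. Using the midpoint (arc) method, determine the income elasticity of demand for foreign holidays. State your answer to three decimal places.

2.459

With a constant price, Q₁ = 13432.48/22.38 = 600.200 and Q₂ = 6132.12/22.38 = 274.000 (equivalently, work directly with expenditure since P cancels).
Midpoint %ΔQ = (6132.12 − 13432.48)/9782.30 = -0.74628; midpoint %ΔI = (47800 − 64900)/56350 = -0.30346.
η = -0.74628 / -0.30346 = 2.459.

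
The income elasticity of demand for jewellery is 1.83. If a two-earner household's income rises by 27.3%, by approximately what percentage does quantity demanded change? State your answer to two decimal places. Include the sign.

49.96%

%ΔQ ≈ η × %ΔI = 1.83 × 27.3% = 49.96%.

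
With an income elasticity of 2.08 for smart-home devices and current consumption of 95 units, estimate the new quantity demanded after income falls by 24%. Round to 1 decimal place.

47.6

%ΔQ ≈ η × %ΔI = 2.08 × (-24%) = -49.92%.
New Q ≈ 95 × (1 − 0.4992) = 47.6.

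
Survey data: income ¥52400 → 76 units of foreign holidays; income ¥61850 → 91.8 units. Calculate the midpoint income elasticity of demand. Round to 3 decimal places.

1.138

ΔQ = 91.8 − 76 = 15.8; midpoint Q̄ = (76 + 91.8)/2 = 83.9.
ΔI = 61850 − 52400 = 9450; midpoint Ī = (52400 + 61850)/2 = 57125.
η = (ΔQ/Q̄) ÷ (ΔI/Ī) = (15.8/83.9) ÷ (9450/57125) = 1.138.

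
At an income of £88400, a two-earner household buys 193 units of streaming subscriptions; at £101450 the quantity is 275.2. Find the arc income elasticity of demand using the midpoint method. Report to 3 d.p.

ΔQ = 275.2 − 193 = 82.2; midpoint Q̄ = (193 + 275.2)/2 = 234.1.
ΔI = 101450 − 88400 = 13050; midpoint Ī = (88400 + 101450)/2 = 94925.
η = (ΔQ/Q̄) ÷ (ΔI/Ī) = (82.2/234.1) ÷ (13050/94925) = 2.554.

2.554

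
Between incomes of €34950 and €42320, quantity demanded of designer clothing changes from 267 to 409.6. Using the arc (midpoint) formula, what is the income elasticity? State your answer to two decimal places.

ΔQ = 409.6 − 267 = 142.6; midpoint Q̄ = (267 + 409.6)/2 = 338.3.
ΔI = 42320 − 34950 = 7370; midpoint Ī = (34950 + 42320)/2 = 38635.
η = (ΔQ/Q̄) ÷ (ΔI/Ī) = (142.6/338.3) ÷ (7370/38635) = 2.21.

2.21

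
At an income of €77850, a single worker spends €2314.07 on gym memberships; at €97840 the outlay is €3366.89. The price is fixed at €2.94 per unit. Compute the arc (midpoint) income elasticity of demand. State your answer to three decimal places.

With a constant price, Q₁ = 2314.07/2.94 = 787.099 and Q₂ = 3366.89/2.94 = 1145.201 (equivalently, work directly with expenditure since P cancels).
Midpoint %ΔQ = (3366.89 − 2314.07)/2840.48 = 0.37065; midpoint %ΔI = (97840 − 77850)/87845 = 0.22756.
η = 0.37065 / 0.22756 = 1.629.

1.629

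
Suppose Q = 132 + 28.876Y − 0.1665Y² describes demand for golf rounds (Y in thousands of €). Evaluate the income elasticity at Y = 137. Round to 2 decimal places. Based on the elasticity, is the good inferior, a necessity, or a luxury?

-2.38 (inferior good)

At Y = 137: Q = 962.9735.
dQ/dY = 28.876 − 0.333Y = -16.74500.
η = (dQ/dY)·(Y/Q) = -16.74500 × (137/962.9735) = -2.38.
η < 0 ⇒ inferior good.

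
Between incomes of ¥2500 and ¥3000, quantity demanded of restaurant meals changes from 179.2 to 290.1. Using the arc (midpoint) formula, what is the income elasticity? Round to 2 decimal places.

ΔQ = 290.1 − 179.2 = 110.9; midpoint Q̄ = (179.2 + 290.1)/2 = 234.65.
ΔI = 3000 − 2500 = 500; midpoint Ī = (2500 + 3000)/2 = 2750.
η = (ΔQ/Q̄) ÷ (ΔI/Ī) = (110.9/234.65) ÷ (500/2750) = 2.60.

2.60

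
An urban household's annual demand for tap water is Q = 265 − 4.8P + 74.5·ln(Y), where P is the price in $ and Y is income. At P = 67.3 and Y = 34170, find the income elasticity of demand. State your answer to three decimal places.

0.104

At P = 67.3, Y = 34170: Q = 719.673.
Holding P constant, ∂Q/∂Y = 74.5/Y = 0.00218028.
η_Y = (∂Q/∂Y)·(Y/Q) = 0.00218028 × (34170/719.673) = 0.104.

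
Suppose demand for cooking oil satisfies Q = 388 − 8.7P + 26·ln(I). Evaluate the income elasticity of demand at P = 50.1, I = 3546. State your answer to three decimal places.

0.158

At P = 50.1, I = 3546: Q = 164.643.
Holding P constant, ∂Q/∂I = 26/I = 0.00733221.
η_I = (∂Q/∂I)·(I/Q) = 0.00733221 × (3546/164.643) = 0.158.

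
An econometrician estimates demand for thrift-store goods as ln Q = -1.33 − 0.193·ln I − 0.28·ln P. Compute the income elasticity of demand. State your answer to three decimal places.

-0.193

In a log-linear demand, the coefficient on ln I is the income elasticity.
So η = -0.193.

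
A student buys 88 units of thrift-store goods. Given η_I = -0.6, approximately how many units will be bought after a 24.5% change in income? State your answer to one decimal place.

75.1

%ΔQ ≈ η × %ΔI = -0.6 × 24.5% = -14.7%.
New Q ≈ 88 × (1 − 0.147) = 75.1.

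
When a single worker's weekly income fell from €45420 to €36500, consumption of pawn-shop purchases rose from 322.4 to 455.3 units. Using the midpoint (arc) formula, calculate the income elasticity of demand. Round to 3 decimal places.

-1.569

ΔQ = 455.3 − 322.4 = 132.9; midpoint Q̄ = (322.4 + 455.3)/2 = 388.85.
ΔI = 36500 − 45420 = -8920; midpoint Ī = (45420 + 36500)/2 = 40960.
η = (ΔQ/Q̄) ÷ (ΔI/Ī) = (132.9/388.85) ÷ (-8920/40960) = -1.569.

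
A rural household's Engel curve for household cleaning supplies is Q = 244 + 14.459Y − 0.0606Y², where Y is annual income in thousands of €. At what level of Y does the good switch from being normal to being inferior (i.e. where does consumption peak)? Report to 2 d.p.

119.30

dQ/dY = 14.459 − 0.1212Y.
The good is inferior where dQ/dY < 0. Setting dQ/dY = 0 gives Y = 14.459 / 0.1212 = 119.30.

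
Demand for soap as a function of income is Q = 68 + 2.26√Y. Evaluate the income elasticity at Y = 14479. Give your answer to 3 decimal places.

0.400

At Y = 14479: Q = 339.943.
dQ/dY = 2.26/(2√Y) = 0.00939094 at this income.
η = (dQ/dY)·(Y/Q) = 0.00939094 × (14479/339.943) = 0.400.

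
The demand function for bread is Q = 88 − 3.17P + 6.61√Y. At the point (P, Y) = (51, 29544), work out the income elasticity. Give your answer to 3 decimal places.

At P = 51, Y = 29544: Q = 1062.481.
Holding P constant, ∂Q/∂Y = 6.61/(2√Y) = 0.0192281.
η_Y = (∂Q/∂Y)·(Y/Q) = 0.0192281 × (29544/1062.481) = 0.535.

0.535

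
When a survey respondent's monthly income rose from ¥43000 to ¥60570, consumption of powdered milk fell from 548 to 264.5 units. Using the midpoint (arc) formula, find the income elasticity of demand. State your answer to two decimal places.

ΔQ = 264.5 − 548 = -283.5; midpoint Q̄ = (548 + 264.5)/2 = 406.25.
ΔI = 60570 − 43000 = 17570; midpoint Ī = (43000 + 60570)/2 = 51785.
η = (ΔQ/Q̄) ÷ (ΔI/Ī) = (-283.5/406.25) ÷ (17570/51785) = -2.06.

-2.06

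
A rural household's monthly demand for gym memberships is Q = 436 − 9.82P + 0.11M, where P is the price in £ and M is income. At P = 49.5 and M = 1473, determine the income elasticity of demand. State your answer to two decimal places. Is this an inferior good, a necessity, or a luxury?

1.45 (luxury)

At P = 49.5, M = 1473: Q = 111.940.
Holding P constant, ∂Q/∂M = 0.11.
η_M = (∂Q/∂M)·(M/Q) = 0.11 × (1473/111.940) = 1.45.
Since η > 1, this is a luxury.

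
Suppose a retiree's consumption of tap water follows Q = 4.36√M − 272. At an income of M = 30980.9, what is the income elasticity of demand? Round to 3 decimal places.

0.775

At M = 30980.9: Q = 495.421.
dQ/dM = 4.36/(2√M) = 0.0123854 at this income.
η = (dQ/dM)·(M/Q) = 0.0123854 × (30980.9/495.421) = 0.775.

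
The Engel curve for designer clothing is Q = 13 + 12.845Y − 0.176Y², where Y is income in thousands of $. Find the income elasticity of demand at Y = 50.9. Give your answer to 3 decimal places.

-1.224

At Y = 50.9: Q = 210.8279.
dQ/dY = 12.845 − 0.352Y = -5.07180.
η = (dQ/dY)·(Y/Q) = -5.07180 × (50.9/210.8279) = -1.224.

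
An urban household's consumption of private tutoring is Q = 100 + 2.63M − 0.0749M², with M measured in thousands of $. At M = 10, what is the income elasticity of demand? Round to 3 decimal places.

0.095

At M = 10: Q = 118.8100.
dQ/dM = 2.63 − 0.1498M = 1.13200.
η = (dQ/dM)·(M/Q) = 1.13200 × (10/118.8100) = 0.095.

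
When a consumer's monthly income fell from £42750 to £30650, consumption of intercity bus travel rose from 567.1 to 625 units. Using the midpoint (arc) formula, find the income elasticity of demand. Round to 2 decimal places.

ΔQ = 625 − 567.1 = 57.9; midpoint Q̄ = (567.1 + 625)/2 = 596.05.
ΔI = 30650 − 42750 = -12100; midpoint Ī = (42750 + 30650)/2 = 36700.
η = (ΔQ/Q̄) ÷ (ΔI/Ī) = (57.9/596.05) ÷ (-12100/36700) = -0.29.

-0.29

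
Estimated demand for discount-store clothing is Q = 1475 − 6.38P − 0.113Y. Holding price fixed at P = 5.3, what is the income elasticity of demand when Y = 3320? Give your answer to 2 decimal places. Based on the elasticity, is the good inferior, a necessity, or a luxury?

-0.35 (inferior good)

At P = 5.3, Y = 3320: Q = 1066.026.
Holding P constant, ∂Q/∂Y = −0.113.
η_Y = (∂Q/∂Y)·(Y/Q) = -0.113 × (3320/1066.026) = -0.35.
Since η < 0, this is an inferior good.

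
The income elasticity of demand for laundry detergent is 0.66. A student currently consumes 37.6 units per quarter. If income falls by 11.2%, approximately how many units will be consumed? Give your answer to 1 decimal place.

%ΔQ ≈ η × %ΔI = 0.66 × (-11.2%) = -7.392%.
New Q ≈ 37.6 × (1 − 0.07392) = 34.8.

34.8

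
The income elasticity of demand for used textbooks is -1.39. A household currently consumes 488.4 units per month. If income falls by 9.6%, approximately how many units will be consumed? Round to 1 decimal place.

553.6

%ΔQ ≈ η × %ΔI = -1.39 × (-9.6%) = 13.344%.
New Q ≈ 488.4 × (1 + 0.13344) = 553.6.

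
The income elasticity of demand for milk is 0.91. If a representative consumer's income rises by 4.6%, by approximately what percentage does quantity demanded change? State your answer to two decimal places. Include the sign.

%ΔQ ≈ η × %ΔI = 0.91 × 4.6% = 4.19%.

4.19%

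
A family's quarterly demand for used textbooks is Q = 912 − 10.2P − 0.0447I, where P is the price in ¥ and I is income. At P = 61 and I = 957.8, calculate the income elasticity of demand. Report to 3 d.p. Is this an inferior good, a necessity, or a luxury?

-0.173 (inferior good)

At P = 61, I = 957.8: Q = 246.986.
Holding P constant, ∂Q/∂I = −0.0447.
η_I = (∂Q/∂I)·(I/Q) = -0.0447 × (957.8/246.986) = -0.173.
Since η < 0, this is an inferior good.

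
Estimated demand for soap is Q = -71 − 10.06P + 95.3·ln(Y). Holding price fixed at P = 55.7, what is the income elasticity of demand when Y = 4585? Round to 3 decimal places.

At P = 55.7, Y = 4585: Q = 172.089.
Holding P constant, ∂Q/∂Y = 95.3/Y = 0.0207852.
η_Y = (∂Q/∂Y)·(Y/Q) = 0.0207852 × (4585/172.089) = 0.554.

0.554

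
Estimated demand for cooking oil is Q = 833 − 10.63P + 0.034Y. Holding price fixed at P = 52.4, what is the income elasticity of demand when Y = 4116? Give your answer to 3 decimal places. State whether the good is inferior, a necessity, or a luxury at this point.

At P = 52.4, Y = 4116: Q = 415.932.
Holding P constant, ∂Q/∂Y = 0.034.
η_Y = (∂Q/∂Y)·(Y/Q) = 0.034 × (4116/415.932) = 0.336.
Since 0 < η < 1, this is a necessity.

0.336 (necessity)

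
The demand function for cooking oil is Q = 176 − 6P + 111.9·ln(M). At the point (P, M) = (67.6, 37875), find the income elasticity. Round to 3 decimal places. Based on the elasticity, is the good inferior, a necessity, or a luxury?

0.118 (necessity)

At P = 67.6, M = 37875: Q = 950.055.
Holding P constant, ∂Q/∂M = 111.9/M = 0.00295446.
η_M = (∂Q/∂M)·(M/Q) = 0.00295446 × (37875/950.055) = 0.118.
Since 0 < η < 1, this is a necessity.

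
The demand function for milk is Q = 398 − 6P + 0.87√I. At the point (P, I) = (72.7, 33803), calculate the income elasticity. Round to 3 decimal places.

0.657

At P = 72.7, I = 33803: Q = 121.755.
Holding P constant, ∂Q/∂I = 0.87/(2√I) = 0.00236598.
η_I = (∂Q/∂I)·(I/Q) = 0.00236598 × (33803/121.755) = 0.657.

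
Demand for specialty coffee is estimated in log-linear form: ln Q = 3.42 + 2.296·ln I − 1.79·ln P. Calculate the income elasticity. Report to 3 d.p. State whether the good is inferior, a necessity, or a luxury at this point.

In a log-linear demand, the coefficient on ln I is the income elasticity.
So η = 2.296.
η > 1 ⇒ luxury.

2.296 (luxury)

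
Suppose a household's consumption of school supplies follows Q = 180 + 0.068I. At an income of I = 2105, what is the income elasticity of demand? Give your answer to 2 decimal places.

0.44

At I = 2105: Q = 323.140.
dQ/dI = 0.068.
η = (dQ/dI)·(I/Q) = 0.068 × (2105/323.140) = 0.44.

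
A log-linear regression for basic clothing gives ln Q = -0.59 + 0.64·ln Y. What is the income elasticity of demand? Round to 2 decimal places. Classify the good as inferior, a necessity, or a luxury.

0.64 (necessity)

In a log-linear demand, the coefficient on ln Y is the income elasticity.
So η = 0.64.
0 < η < 1 ⇒ necessity.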